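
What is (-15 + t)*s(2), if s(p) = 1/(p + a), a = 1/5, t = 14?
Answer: -5/11 ≈ -0.45455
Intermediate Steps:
a = ⅕ ≈ 0.20000
s(p) = 1/(⅕ + p) (s(p) = 1/(p + ⅕) = 1/(⅕ + p))
(-15 + t)*s(2) = (-15 + 14)*(5/(1 + 5*2)) = -5/(1 + 10) = -5/11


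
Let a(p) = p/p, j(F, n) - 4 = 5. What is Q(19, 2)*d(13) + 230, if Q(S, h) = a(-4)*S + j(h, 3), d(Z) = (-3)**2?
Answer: 482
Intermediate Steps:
j(F, n) = 9 (j(F, n) = 4 + 5 = 9)
d(Z) = 9
a(p) = 1
Q(S, h) = 9 + S (Q(S, h) = 1*S + 9 = S + 9 = 9 + S)
Q(19, 2)*d(13) + 230 = (9 + 19)*9 + 230 = 28*9 + 230 = 252 + 230 = 482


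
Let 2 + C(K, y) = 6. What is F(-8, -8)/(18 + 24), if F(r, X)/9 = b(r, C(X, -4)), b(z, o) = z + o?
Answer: -6/7 ≈ -0.85714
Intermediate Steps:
C(K, y) = 4 (C(K, y) = -2 + 6 = 4)
b(z, o) = o + z
F(r, X) = 36 + 9*r (F(r, X) = 9*(4 + r) = 36 + 9*r)
F(-8, -8)/(18 + 24) = (36 + 9*(-8))/(18 + 24) = (36 - 72)/42 = -36*1/42 = -6/7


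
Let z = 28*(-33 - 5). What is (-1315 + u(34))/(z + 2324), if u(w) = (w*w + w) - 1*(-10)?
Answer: -23/252 ≈ -0.091270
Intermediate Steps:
u(w) = 10 + w + w**2 (u(w) = (w**2 + w) + 10 = (w + w**2) + 10 = 10 + w + w**2)
z = -1064 (z = 28*(-38) = -1064)
(-1315 + u(34))/(z + 2324) = (-1315 + (10 + 34 + 34**2))/(-1064 + 2324) = (-1315 + (10 + 34 + 1156))/1260 = (-1315 + 1200)*(1/1260) = -115*1/1260 = -23/252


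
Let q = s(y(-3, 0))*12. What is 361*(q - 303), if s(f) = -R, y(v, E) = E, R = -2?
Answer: -100719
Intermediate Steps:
s(f) = 2 (s(f) = -1*(-2) = 2)
q = 24 (q = 2*12 = 24)
361*(q - 303) = 361*(24 - 303) = 361*(-279) = -100719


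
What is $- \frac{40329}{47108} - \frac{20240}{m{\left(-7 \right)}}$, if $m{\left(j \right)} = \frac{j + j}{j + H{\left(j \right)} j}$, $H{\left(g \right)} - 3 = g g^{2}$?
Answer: $\frac{161612433111}{47108} \approx 3.4307 \cdot 10^{6}$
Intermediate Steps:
$H{\left(g \right)} = 3 + g^{3}$ ($H{\left(g \right)} = 3 + g g^{2} = 3 + g^{3}$)
$m{\left(j \right)} = \frac{2 j}{j + j \left(3 + j^{3}\right)}$ ($m{\left(j \right)} = \frac{j + j}{j + \left(3 + j^{3}\right) j} = \frac{2 j}{j + j \left(3 + j^{3}\right)}$)
$- \frac{40329}{47108} - \frac{20240}{m{\left(-7 \right)}} = - \frac{40329}{47108} - \frac{20240}{2 \frac{1}{4 + \left(-7\right)^{3}}} = \left(-40329\right) \frac{1}{47108} - \frac{20240}{2 \frac{1}{4 - 343}} = - \frac{40329}{47108} - \frac{20240}{2 \frac{1}{-339}} = - \frac{40329}{47108} - \frac{20240}{2 \left(- \frac{1}{339}\right)} = - \frac{40329}{47108} - \frac{20240}{- \frac{2}{339}} = - \frac{40329}{47108} - -3430680 = - \frac{40329}{47108} + 3430680 = \frac{161612433111}{47108}$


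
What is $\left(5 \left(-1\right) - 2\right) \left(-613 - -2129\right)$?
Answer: $-10612$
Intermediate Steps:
$\left(5 \left(-1\right) - 2\right) \left(-613 - -2129\right) = \left(-5 - 2\right) \left(-613 + 2129\right) = \left(-7\right) 1516 = -10612$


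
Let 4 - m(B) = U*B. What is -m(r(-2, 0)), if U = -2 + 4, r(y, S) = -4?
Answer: -12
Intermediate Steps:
U = 2
m(B) = 4 - 2*B
-m(r(-2, 0)) = -(4 - 2*(-4)) = -(4 + 8) = -1*12 = -12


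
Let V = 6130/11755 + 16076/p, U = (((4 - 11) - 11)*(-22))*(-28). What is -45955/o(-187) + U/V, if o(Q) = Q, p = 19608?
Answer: -23185358831957/2890743427 ≈ -8020.6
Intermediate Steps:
U = -11088 (U = ((-7 - 11)*(-22))*(-28) = -18*(-22)*(-28) = 396*(-28) = -11088)
V = 15458521/11524602 (V = 6130/11755 + 16076/19608 = 6130*(1/11755) + 16076*(1/19608) = 1226/2351 + 4019/4902 = 15458521/11524602 ≈ 1.3414)
-45955/o(-187) + U/V = -45955/(-187) - 11088/15458521/11524602 = -45955*(-1/187) - 11088*11524602/15458521 = 45955/187 - 127784786976/15458521 = -23185358831957/2890743427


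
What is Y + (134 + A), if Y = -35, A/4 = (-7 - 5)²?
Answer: 675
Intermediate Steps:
A = 576 (A = 4*(-7 - 5)² = 4*(-12)² = 4*144 = 576)
Y + (134 + A) = -35 + (134 + 576) = -35 + 710 = 675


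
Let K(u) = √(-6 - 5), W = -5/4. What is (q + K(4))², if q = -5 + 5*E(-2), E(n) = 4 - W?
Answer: 7049/16 + 85*I*√11/2 ≈ 440.56 + 140.96*I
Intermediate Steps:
W = -5/4 (W = -5*¼ = -5/4 ≈ -1.2500)
E(n) = 21/4 (E(n) = 4 - 1*(-5/4) = 4 + 5/4 = 21/4)
q = 85/4 (q = -5 + 5*(21/4) = -5 + 105/4 = 85/4 ≈ 21.250)
K(u) = I*√11 (K(u) = √(-11) = I*√11)
(q + K(4))² = (85/4 + I*√11)²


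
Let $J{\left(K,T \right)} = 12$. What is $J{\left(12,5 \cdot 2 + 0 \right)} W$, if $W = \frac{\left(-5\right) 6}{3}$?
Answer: $-120$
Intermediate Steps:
$W = -10$ ($W = \left(-30\right) \frac{1}{3} = -10$)
$J{\left(12,5 \cdot 2 + 0 \right)} W = 12 \left(-10\right) = -120$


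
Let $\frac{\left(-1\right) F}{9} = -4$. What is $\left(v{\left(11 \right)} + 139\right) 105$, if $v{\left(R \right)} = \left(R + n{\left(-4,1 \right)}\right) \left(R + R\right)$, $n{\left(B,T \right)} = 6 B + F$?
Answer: $67725$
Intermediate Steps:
$F = 36$ ($F = \left(-9\right) \left(-4\right) = 36$)
$n{\left(B,T \right)} = 36 + 6 B$ ($n{\left(B,T \right)} = 6 B + 36 = 36 + 6 B$)
$v{\left(R \right)} = 2 R \left(12 + R\right)$ ($v{\left(R \right)} = \left(R + \left(36 + 6 \left(-4\right)\right)\right) \left(R + R\right) = \left(R + \left(36 - 24\right)\right) 2 R = \left(R + 12\right) 2 R = \left(12 + R\right) 2 R = 2 R \left(12 + R\right)$)
$\left(v{\left(11 \right)} + 139\right) 105 = \left(2 \cdot 11 \left(12 + 11\right) + 139\right) 105 = \left(2 \cdot 11 \cdot 23 + 139\right) 105 = \left(506 + 139\right) 105 = 645 \cdot 105 = 67725$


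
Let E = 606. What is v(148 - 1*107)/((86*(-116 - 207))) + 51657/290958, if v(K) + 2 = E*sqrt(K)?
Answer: 239251677/1347038554 - 303*sqrt(41)/13889 ≈ 0.037924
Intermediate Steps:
v(K) = -2 + 606*sqrt(K)
v(148 - 1*107)/((86*(-116 - 207))) + 51657/290958 = (-2 + 606*sqrt(148 - 1*107))/((86*(-116 - 207))) + 51657/290958 = (-2 + 606*sqrt(148 - 107))/((86*(-323))) + 51657*(1/290958) = (-2 + 606*sqrt(41))/(-27778) + 17219/96986 = (-2 + 606*sqrt(41))*(-1/27778) + 17219/96986 = (1/13889 - 303*sqrt(41)/13889) + 17219/96986 = 239251677/1347038554 - 303*sqrt(41)/13889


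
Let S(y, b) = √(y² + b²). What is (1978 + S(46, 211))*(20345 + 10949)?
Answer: 61899532 + 31294*√46637 ≈ 6.8658e+7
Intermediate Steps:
S(y, b) = √(b² + y²)
(1978 + S(46, 211))*(20345 + 10949) = (1978 + √(211² + 46²))*(20345 + 10949) = (1978 + √(44521 + 2116))*31294 = (1978 + √46637)*31294 = 61899532 + 31294*√46637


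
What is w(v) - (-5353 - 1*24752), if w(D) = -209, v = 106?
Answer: 29896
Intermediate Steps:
w(v) - (-5353 - 1*24752) = -209 - (-5353 - 1*24752) = -209 - (-5353 - 24752) = -209 - 1*(-30105) = -209 + 30105 = 29896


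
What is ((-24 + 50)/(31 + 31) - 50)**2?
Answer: 2362369/961 ≈ 2458.2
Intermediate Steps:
((-24 + 50)/(31 + 31) - 50)**2 = (26/62 - 50)**2 = (26*(1/62) - 50)**2 = (13/31 - 50)**2 = (-1537/31)**2 = 2362369/961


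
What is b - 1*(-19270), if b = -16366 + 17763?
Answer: 20667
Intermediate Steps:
b = 1397
b - 1*(-19270) = 1397 - 1*(-19270) = 1397 + 19270 = 20667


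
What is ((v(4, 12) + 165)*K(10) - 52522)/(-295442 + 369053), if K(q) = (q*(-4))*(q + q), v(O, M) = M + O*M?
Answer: -232522/73611 ≈ -3.1588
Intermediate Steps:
v(O, M) = M + M*O
K(q) = -8*q² (K(q) = (-4*q)*(2*q) = -8*q²)
((v(4, 12) + 165)*K(10) - 52522)/(-295442 + 369053) = ((12*(1 + 4) + 165)*(-8*10²) - 52522)/(-295442 + 369053) = ((12*5 + 165)*(-8*100) - 52522)/73611 = ((60 + 165)*(-800) - 52522)*(1/73611) = (225*(-800) - 52522)*(1/73611) = (-180000 - 52522)*(1/73611) = -232522*1/73611 = -232522/73611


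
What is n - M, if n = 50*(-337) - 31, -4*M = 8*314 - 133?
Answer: -65145/4 ≈ -16286.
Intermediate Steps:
M = -2379/4 (M = -(8*314 - 133)/4 = -(2512 - 133)/4 = -1/4*2379 = -2379/4 ≈ -594.75)
n = -16881 (n = -16850 - 31 = -16881)
n - M = -16881 - 1*(-2379/4) = -16881 + 2379/4 = -65145/4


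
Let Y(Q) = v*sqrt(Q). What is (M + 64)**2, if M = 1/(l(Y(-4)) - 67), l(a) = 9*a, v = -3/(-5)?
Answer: 54277831214901/13257449881 - 3978368460*I/13257449881 ≈ 4094.1 - 0.30009*I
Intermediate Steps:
v = 3/5 (v = -3*(-1/5) = 3/5 ≈ 0.60000)
Y(Q) = 3*sqrt(Q)/5
M = 25*(-67 - 54*I/5)/115141 (M = 1/(9*(3*sqrt(-4)/5) - 67) = 1/(9*(3*(2*I)/5) - 67) = 1/(9*(6*I/5) - 67) = 1/(54*I/5 - 67) = 1/(-67 + 54*I/5) = 25*(-67 - 54*I/5)/115141 ≈ -0.014547 - 0.002345*I)
(M + 64)**2 = ((-1675/115141 - 270*I/115141) + 64)**2 = (7367349/115141 - 270*I/115141)**2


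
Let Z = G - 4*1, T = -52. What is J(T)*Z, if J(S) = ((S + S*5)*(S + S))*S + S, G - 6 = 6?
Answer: -13498784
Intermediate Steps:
G = 12 (G = 6 + 6 = 12)
J(S) = S + 12*S³ (J(S) = ((S + 5*S)*(2*S))*S + S = ((6*S)*(2*S))*S + S = (12*S²)*S + S = 12*S³ + S = S + 12*S³)
Z = 8 (Z = 12 - 4*1 = 12 - 4 = 8)
J(T)*Z = (-52 + 12*(-52)³)*8 = (-52 + 12*(-140608))*8 = (-52 - 1687296)*8 = -1687348*8 = -13498784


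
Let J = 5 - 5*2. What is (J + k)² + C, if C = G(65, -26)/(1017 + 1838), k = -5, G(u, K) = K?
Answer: 285474/2855 ≈ 99.991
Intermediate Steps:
J = -5 (J = 5 - 10 = -5)
C = -26/2855 (C = -26/(1017 + 1838) = -26/2855 ≈ -0.0091068)
(J + k)² + C = (-5 - 5)² - 26/2855 = (-10)² - 26/2855 = 100 - 26/2855 = 285474/2855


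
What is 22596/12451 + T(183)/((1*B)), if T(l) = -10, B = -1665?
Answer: 7549370/4146183 ≈ 1.8208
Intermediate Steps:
22596/12451 + T(183)/((1*B)) = 22596/12451 - 10/(1*(-1665)) = 22596*(1/12451) - 10/(-1665) = 22596/12451 - 10*(-1/1665) = 22596/12451 + 2/333 = 7549370/4146183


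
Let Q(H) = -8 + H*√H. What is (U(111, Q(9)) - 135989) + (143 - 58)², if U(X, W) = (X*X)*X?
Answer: 1238867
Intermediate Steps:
Q(H) = -8 + H^(3/2)
U(X, W) = X³ (U(X, W) = X²*X = X³)
(U(111, Q(9)) - 135989) + (143 - 58)² = (111³ - 135989) + (143 - 58)² = (1367631 - 135989) + 85² = 1231642 + 7225 = 1238867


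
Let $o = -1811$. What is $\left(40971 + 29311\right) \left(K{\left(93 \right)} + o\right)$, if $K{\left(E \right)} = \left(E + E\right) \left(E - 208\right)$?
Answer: $-1630612682$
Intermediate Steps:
$K{\left(E \right)} = 2 E \left(-208 + E\right)$
$\left(40971 + 29311\right) \left(K{\left(93 \right)} + o\right) = \left(40971 + 29311\right) \left(2 \cdot 93 \left(-208 + 93\right) - 1811\right) = 70282 \left(2 \cdot 93 \left(-115\right) - 1811\right) = 70282 \left(-21390 - 1811\right) = 70282 \left(-23201\right) = -1630612682$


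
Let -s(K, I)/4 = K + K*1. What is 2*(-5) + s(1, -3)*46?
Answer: -378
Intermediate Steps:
s(K, I) = -8*K (s(K, I) = -4*(K + K*1) = -4*(K + K) = -8*K)
2*(-5) + s(1, -3)*46 = 2*(-5) - 8*1*46 = -10 - 8*46 = -10 - 368 = -378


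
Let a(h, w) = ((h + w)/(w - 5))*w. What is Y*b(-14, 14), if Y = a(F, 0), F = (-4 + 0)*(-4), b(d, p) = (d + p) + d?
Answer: 0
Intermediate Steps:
b(d, p) = p + 2*d
F = 16 (F = -4*(-4) = 16)
a(h, w) = w*(h + w)/(-5 + w) (a(h, w) = ((h + w)/(-5 + w))*w = w*(h + w)/(-5 + w))
Y = 0 (Y = 0*(16 + 0)/(-5 + 0) = 0*16/(-5) = 0*(-⅕)*16 = 0)
Y*b(-14, 14) = 0*(14 + 2*(-14)) = 0*(14 - 28) = 0*(-14) = 0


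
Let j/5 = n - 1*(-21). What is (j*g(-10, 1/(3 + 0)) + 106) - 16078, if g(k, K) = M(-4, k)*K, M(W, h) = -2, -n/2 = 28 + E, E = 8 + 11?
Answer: -47186/3 ≈ -15729.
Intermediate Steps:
E = 19
n = -94 (n = -2*(28 + 19) = -2*47 = -94)
g(k, K) = -2*K
j = -365 (j = 5*(-94 - 1*(-21)) = 5*(-94 + 21) = 5*(-73) = -365)
(j*g(-10, 1/(3 + 0)) + 106) - 16078 = (-(-730)/(3 + 0) + 106) - 16078 = (-(-730)/3 + 106) - 16078 = (-365*(-⅔) + 106) - 16078 = (730/3 + 106) - 16078 = 1048/3 - 16078 = -47186/3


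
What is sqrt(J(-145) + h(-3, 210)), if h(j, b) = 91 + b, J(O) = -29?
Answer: 4*sqrt(17) ≈ 16.492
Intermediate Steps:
sqrt(J(-145) + h(-3, 210)) = sqrt(-29 + (91 + 210)) = sqrt(-29 + 301) = sqrt(272) = 4*sqrt(17)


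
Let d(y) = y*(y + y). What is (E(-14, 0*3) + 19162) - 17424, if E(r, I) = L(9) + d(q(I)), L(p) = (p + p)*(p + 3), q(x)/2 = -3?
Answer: 2026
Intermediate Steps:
q(x) = -6 (q(x) = 2*(-3) = -6)
L(p) = 2*p*(3 + p) (L(p) = (2*p)*(3 + p) = 2*p*(3 + p))
d(y) = 2*y² (d(y) = y*(2*y) = 2*y²)
E(r, I) = 288 (E(r, I) = 2*9*(3 + 9) + 2*(-6)² = 2*9*12 + 2*36 = 216 + 72 = 288)
(E(-14, 0*3) + 19162) - 17424 = (288 + 19162) - 17424 = 19450 - 17424 = 2026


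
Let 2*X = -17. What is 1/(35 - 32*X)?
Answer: 1/307 ≈ 0.0032573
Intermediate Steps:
X = -17/2 (X = (1/2)*(-17) = -17/2 ≈ -8.5000)
1/(35 - 32*X) = 1/(35 - 32*(-17/2)) = 1/(35 + 272) = 1/307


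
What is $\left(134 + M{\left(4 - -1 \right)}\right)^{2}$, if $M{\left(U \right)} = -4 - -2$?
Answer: $17424$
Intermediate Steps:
$M{\left(U \right)} = -2$ ($M{\left(U \right)} = -4 + 2 = -2$)
$\left(134 + M{\left(4 - -1 \right)}\right)^{2} = \left(134 - 2\right)^{2} = 132^{2} = 17424$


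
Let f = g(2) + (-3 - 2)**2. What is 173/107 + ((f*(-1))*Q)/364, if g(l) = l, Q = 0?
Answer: 173/107 ≈ 1.6168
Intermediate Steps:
f = 27 (f = 2 + (-3 - 2)**2 = 2 + (-5)**2 = 2 + 25 = 27)
173/107 + ((f*(-1))*Q)/364 = 173/107 + ((27*(-1))*0)/364 = 173*(1/107) - 27*0*(1/364) = 173/107 + 0*(1/364) = 173/107 + 0 = 173/107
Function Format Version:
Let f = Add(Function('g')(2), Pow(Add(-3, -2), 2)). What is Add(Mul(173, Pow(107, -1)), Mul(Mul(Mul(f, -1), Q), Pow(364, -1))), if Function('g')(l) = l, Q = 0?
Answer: Rational(173, 107) ≈ 1.6168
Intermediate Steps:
f = 27 (f = Add(2, Pow(Add(-3, -2), 2)) = Add(2, Pow(-5, 2)) = Add(2, 25) = 27)
Add(Mul(173, Pow(107, -1)), Mul(Mul(Mul(f, -1), Q), Pow(364, -1))) = Add(Mul(173, Pow(107, -1)), Mul(Mul(Mul(27, -1), 0), Pow(364, -1))) = Add(Mul(173, Rational(1, 107)), Mul(Mul(-27, 0), Rational(1, 364))) = Add(Rational(173, 107), Mul(0, Rational(1, 364))) = Add(Rational(173, 107), 0) = Rational(173, 107)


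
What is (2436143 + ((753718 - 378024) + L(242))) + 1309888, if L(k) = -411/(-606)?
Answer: 832588587/202 ≈ 4.1217e+6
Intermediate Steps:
L(k) = 137/202 (L(k) = -411*(-1/606) = 137/202)
(2436143 + ((753718 - 378024) + L(242))) + 1309888 = (2436143 + ((753718 - 378024) + 137/202)) + 1309888 = (2436143 + (375694 + 137/202)) + 1309888 = (2436143 + 75890325/202) + 1309888 = 567991211/202 + 1309888 = 832588587/202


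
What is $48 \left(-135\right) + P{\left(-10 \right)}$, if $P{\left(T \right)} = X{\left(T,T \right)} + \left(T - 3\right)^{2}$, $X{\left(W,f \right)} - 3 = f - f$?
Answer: $-6308$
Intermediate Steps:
$X{\left(W,f \right)} = 3$ ($X{\left(W,f \right)} = 3 + \left(f - f\right) = 3 + 0 = 3$)
$P{\left(T \right)} = 3 + \left(-3 + T\right)^{2}$ ($P{\left(T \right)} = 3 + \left(T - 3\right)^{2} = 3 + \left(-3 + T\right)^{2}$)
$48 \left(-135\right) + P{\left(-10 \right)} = 48 \left(-135\right) + \left(3 + \left(-3 - 10\right)^{2}\right) = -6480 + \left(3 + \left(-13\right)^{2}\right) = -6480 + \left(3 + 169\right) = -6480 + 172 = -6308$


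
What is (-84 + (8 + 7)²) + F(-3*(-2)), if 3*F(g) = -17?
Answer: 406/3 ≈ 135.33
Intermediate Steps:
F(g) = -17/3 (F(g) = (⅓)*(-17) = -17/3)
(-84 + (8 + 7)²) + F(-3*(-2)) = (-84 + (8 + 7)²) - 17/3 = (-84 + 15²) - 17/3 = (-84 + 225) - 17/3 = 141 - 17/3 = 406/3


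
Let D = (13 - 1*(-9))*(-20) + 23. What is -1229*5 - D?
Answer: -5728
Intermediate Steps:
D = -417 (D = (13 + 9)*(-20) + 23 = 22*(-20) + 23 = -440 + 23 = -417)
-1229*5 - D = -1229*5 - 1*(-417) = -6145 + 417 = -5728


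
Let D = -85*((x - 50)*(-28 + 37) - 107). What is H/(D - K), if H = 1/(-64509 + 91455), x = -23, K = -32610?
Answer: 1/2628582300 ≈ 3.8043e-10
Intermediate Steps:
D = 64940 (D = -85*((-23 - 50)*(-28 + 37) - 107) = -85*(-73*9 - 107) = -85*(-657 - 107) = -85*(-764) = 64940)
H = 1/26946 ≈ 3.7111e-5
H/(D - K) = 1/(26946*(64940 - 1*(-32610))) = 1/(26946*(64940 + 32610)) = (1/26946)/97550 = (1/26946)*(1/97550) = 1/2628582300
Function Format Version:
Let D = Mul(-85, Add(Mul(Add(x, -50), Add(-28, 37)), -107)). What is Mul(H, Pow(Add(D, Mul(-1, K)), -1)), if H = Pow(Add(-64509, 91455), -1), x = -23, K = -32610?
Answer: Rational(1, 2628582300) ≈ 3.8043e-10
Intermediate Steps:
D = 64940 (D = Mul(-85, Add(Mul(Add(-23, -50), Add(-28, 37)), -107)) = Mul(-85, Add(Mul(-73, 9), -107)) = Mul(-85, Add(-657, -107)) = Mul(-85, -764) = 64940)
H = Rational(1, 26946) (H = Pow(26946, -1) = Rational(1, 26946) ≈ 3.7111e-5)
Mul(H, Pow(Add(D, Mul(-1, K)), -1)) = Mul(Rational(1, 26946), Pow(Add(64940, Mul(-1, -32610)), -1)) = Mul(Rational(1, 26946), Pow(Add(64940, 32610), -1)) = Mul(Rational(1, 26946), Pow(97550, -1)) = Mul(Rational(1, 26946), Rational(1, 97550)) = Rational(1, 2628582300)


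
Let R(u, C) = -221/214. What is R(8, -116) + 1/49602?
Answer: -2740457/2653707 ≈ -1.0327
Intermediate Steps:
R(u, C) = -221/214 (R(u, C) = -221*1/214 = -221/214)
R(8, -116) + 1/49602 = -221/214 + 1/49602 = -2740457/2653707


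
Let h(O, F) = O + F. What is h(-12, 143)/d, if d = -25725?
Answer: -131/25725 ≈ -0.0050923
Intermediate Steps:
h(O, F) = F + O
h(-12, 143)/d = (143 - 12)/(-25725) = 131*(-1/25725) = -131/25725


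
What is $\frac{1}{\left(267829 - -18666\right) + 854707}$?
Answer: $\frac{1}{1141202} \approx 8.7627 \cdot 10^{-7}$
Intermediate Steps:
$\frac{1}{\left(267829 - -18666\right) + 854707} = \frac{1}{\left(267829 + 18666\right) + 854707} = \frac{1}{286495 + 854707} = \frac{1}{1141202}$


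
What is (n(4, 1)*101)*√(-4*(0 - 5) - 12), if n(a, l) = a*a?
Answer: 3232*√2 ≈ 4570.7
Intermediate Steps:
n(a, l) = a²
(n(4, 1)*101)*√(-4*(0 - 5) - 12) = (4²*101)*√(-4*(0 - 5) - 12) = (16*101)*√(-4*(-5) - 12) = 1616*√(20 - 12) = 1616*√8 = 1616*(2*√2) = 3232*√2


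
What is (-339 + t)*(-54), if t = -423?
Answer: 41148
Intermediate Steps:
(-339 + t)*(-54) = (-339 - 423)*(-54) = -762*(-54) = 41148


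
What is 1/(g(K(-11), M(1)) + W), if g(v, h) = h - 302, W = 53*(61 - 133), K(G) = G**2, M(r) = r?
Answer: -1/4117 ≈ -0.00024290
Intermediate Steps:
W = -3816 (W = 53*(-72) = -3816)
g(v, h) = -302 + h
1/(g(K(-11), M(1)) + W) = 1/((-302 + 1) - 3816) = 1/(-301 - 3816) = 1/(-4117) = -1/4117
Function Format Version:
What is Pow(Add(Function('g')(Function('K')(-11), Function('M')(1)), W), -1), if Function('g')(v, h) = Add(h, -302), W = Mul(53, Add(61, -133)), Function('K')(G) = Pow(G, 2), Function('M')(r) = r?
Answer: Rational(-1, 4117) ≈ -0.00024290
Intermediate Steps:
W = -3816 (W = Mul(53, -72) = -3816)
Function('g')(v, h) = Add(-302, h)
Pow(Add(Function('g')(Function('K')(-11), Function('M')(1)), W), -1) = Pow(Add(Add(-302, 1), -3816), -1) = Pow(Add(-301, -3816), -1) = Pow(-4117, -1) = Rational(-1, 4117)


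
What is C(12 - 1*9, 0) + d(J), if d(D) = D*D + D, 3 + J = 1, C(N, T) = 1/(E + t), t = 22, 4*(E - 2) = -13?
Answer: 170/83 ≈ 2.0482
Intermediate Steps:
E = -5/4 (E = 2 + (¼)*(-13) = 2 - 13/4 = -5/4 ≈ -1.2500)
C(N, T) = 4/83 (C(N, T) = 1/(-5/4 + 22) = 1/(83/4) = 4/83)
J = -2 (J = -3 + 1 = -2)
d(D) = D + D² (d(D) = D² + D = D + D²)
C(12 - 1*9, 0) + d(J) = 4/83 - 2*(1 - 2) = 4/83 - 2*(-1) = 4/83 + 2 = 170/83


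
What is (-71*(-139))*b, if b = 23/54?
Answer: 226987/54 ≈ 4203.5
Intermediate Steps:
b = 23/54 (b = 23*(1/54) = 23/54 ≈ 0.42593)
(-71*(-139))*b = -71*(-139)*(23/54) = 9869*(23/54) = 226987/54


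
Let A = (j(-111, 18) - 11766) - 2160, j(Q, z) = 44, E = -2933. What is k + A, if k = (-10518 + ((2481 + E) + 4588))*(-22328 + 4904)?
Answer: 111186086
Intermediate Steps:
k = 111199968 (k = (-10518 + ((2481 - 2933) + 4588))*(-22328 + 4904) = (-10518 + (-452 + 4588))*(-17424) = (-10518 + 4136)*(-17424) = -6382*(-17424) = 111199968)
A = -13882 (A = (44 - 11766) - 2160 = -11722 - 2160 = -13882)
k + A = 111199968 - 13882 = 111186086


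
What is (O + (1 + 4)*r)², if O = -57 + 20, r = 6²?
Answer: 20449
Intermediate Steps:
r = 36
O = -37
(O + (1 + 4)*r)² = (-37 + (1 + 4)*36)² = (-37 + 5*36)² = (-37 + 180)² = 143² = 20449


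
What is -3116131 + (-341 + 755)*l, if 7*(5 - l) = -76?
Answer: -21766963/7 ≈ -3.1096e+6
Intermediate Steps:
l = 111/7 (l = 5 - ⅐*(-76) = 5 + 76/7 = 111/7 ≈ 15.857)
-3116131 + (-341 + 755)*l = -3116131 + (-341 + 755)*(111/7) = -3116131 + 414*(111/7) = -3116131 + 45954/7 = -21766963/7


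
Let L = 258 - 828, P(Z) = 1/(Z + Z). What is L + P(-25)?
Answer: -28501/50 ≈ -570.02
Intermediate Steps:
P(Z) = 1/(2*Z)
L = -570
L + P(-25) = -570 + (1/2)/(-25) = -570 + (1/2)*(-1/25) = -570 - 1/50 = -28501/50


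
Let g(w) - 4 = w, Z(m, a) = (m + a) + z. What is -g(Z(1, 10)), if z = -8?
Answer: -7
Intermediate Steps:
Z(m, a) = -8 + a + m (Z(m, a) = (m + a) - 8 = (a + m) - 8 = -8 + a + m)
g(w) = 4 + w
-g(Z(1, 10)) = -(4 + (-8 + 10 + 1)) = -(4 + 3) = -1*7 = -7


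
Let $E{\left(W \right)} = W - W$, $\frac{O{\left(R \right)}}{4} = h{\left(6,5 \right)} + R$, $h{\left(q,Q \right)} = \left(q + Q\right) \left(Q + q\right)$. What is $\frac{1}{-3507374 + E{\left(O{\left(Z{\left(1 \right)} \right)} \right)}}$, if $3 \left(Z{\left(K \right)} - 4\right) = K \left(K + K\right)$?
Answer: $- \frac{1}{3507374} \approx -2.8511 \cdot 10^{-7}$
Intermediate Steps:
$Z{\left(K \right)} = 4 + \frac{2 K^{2}}{3}$ ($Z{\left(K \right)} = 4 + \frac{K \left(K + K\right)}{3} = 4 + \frac{K 2 K}{3} = 4 + \frac{2 K^{2}}{3}$)
$h{\left(q,Q \right)} = \left(Q + q\right)^{2}$ ($h{\left(q,Q \right)} = \left(Q + q\right) \left(Q + q\right) = \left(Q + q\right)^{2}$)
$O{\left(R \right)} = 484 + 4 R$ ($O{\left(R \right)} = 4 \left(\left(5 + 6\right)^{2} + R\right) = 4 \left(11^{2} + R\right) = 4 \left(121 + R\right) = 484 + 4 R$)
$E{\left(W \right)} = 0$
$\frac{1}{-3507374 + E{\left(O{\left(Z{\left(1 \right)} \right)} \right)}} = \frac{1}{-3507374 + 0} = \frac{1}{-3507374} = - \frac{1}{3507374}$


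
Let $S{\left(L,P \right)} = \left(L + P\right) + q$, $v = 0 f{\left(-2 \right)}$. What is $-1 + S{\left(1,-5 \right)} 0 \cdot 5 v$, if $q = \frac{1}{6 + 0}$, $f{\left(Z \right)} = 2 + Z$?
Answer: $-1$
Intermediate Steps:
$v = 0$ ($v = 0 \left(2 - 2\right) = 0 \cdot 0 = 0$)
$q = \frac{1}{6} \approx 0.16667$
$S{\left(L,P \right)} = \frac{1}{6} + L + P$ ($S{\left(L,P \right)} = \left(L + P\right) + \frac{1}{6} = \frac{1}{6} + L + P$)
$-1 + S{\left(1,-5 \right)} 0 \cdot 5 v = -1 + \left(\frac{1}{6} + 1 - 5\right) 0 \cdot 5 \cdot 0 = -1 + \left(- \frac{23}{6}\right) 0 \cdot 5 \cdot 0 = -1 + 0 \cdot 5 \cdot 0 = -1 + 0 \cdot 0 = -1 + 0 = -1$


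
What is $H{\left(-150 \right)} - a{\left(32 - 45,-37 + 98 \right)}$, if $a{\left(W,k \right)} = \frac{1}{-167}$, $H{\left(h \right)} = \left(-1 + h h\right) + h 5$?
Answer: $\frac{3632084}{167} \approx 21749.0$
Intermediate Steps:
$H{\left(h \right)} = -1 + h^{2} + 5 h$ ($H{\left(h \right)} = \left(-1 + h^{2}\right) + 5 h = -1 + h^{2} + 5 h$)
$a{\left(W,k \right)} = - \frac{1}{167}$
$H{\left(-150 \right)} - a{\left(32 - 45,-37 + 98 \right)} = \left(-1 + \left(-150\right)^{2} + 5 \left(-150\right)\right) - - \frac{1}{167} = \left(-1 + 22500 - 750\right) + \frac{1}{167} = 21749 + \frac{1}{167} = \frac{3632084}{167}$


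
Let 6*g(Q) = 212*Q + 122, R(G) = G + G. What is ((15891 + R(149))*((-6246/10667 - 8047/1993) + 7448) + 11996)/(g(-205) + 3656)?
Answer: -854007334171535/25277344559 ≈ -33786.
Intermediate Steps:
R(G) = 2*G
g(Q) = 61/3 + 106*Q/3 (g(Q) = (212*Q + 122)/6 = (122 + 212*Q)/6 = 61/3 + 106*Q/3)
((15891 + R(149))*((-6246/10667 - 8047/1993) + 7448) + 11996)/(g(-205) + 3656) = ((15891 + 2*149)*((-6246/10667 - 8047/1993) + 7448) + 11996)/((61/3 + (106/3)*(-205)) + 3656) = ((15891 + 298)*((-6246*1/10667 - 8047*1/1993) + 7448) + 11996)/((61/3 - 21730/3) + 3656) = (16189*((-6246/10667 - 8047/1993) + 7448) + 11996)/(-7223 + 3656) = (16189*(-98285627/21259331 + 7448) + 11996)/(-3567) = (16189*(158241211661/21259331) + 11996)*(-1/3567) = (2561766975579929/21259331 + 11996)*(-1/3567) = (2562022002514605/21259331)*(-1/3567) = -854007334171535/25277344559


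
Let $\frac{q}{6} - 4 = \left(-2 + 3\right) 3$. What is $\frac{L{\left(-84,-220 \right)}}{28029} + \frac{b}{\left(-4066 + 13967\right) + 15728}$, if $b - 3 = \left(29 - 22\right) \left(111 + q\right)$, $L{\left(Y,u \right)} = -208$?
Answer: $\frac{8257438}{239451747} \approx 0.034485$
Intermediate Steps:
$q = 42$ ($q = 24 + 6 \left(-2 + 3\right) 3 = 24 + 6 \cdot 1 \cdot 3 = 24 + 6 \cdot 3 = 24 + 18 = 42$)
$b = 1074$ ($b = 3 + \left(29 - 22\right) \left(111 + 42\right) = 3 + 7 \cdot 153 = 3 + 1071 = 1074$)
$\frac{L{\left(-84,-220 \right)}}{28029} + \frac{b}{\left(-4066 + 13967\right) + 15728} = - \frac{208}{28029} + \frac{1074}{\left(-4066 + 13967\right) + 15728} = \left(-208\right) \frac{1}{28029} + \frac{1074}{9901 + 15728} = - \frac{208}{28029} + \frac{1074}{25629} = - \frac{208}{28029} + 1074 \cdot \frac{1}{25629} = - \frac{208}{28029} + \frac{358}{8543} = \frac{8257438}{239451747}$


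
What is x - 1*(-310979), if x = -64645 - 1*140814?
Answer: 105520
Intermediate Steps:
x = -205459 (x = -64645 - 140814 = -205459)
x - 1*(-310979) = -205459 - 1*(-310979) = -205459 + 310979 = 105520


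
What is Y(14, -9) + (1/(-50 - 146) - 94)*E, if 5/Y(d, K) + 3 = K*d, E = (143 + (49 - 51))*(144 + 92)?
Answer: -19772807420/6321 ≈ -3.1281e+6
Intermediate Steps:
E = 33276 (E = (143 - 2)*236 = 141*236 = 33276)
Y(d, K) = 5/(-3 + K*d)
Y(14, -9) + (1/(-50 - 146) - 94)*E = 5/(-3 - 9*14) + (1/(-50 - 146) - 94)*33276 = 5/(-3 - 126) + (1/(-196) - 94)*33276 = 5/(-129) + (-1/196 - 94)*33276 = 5*(-1/129) - 18425/196*33276 = -5/129 - 153277575/49 = -19772807420/6321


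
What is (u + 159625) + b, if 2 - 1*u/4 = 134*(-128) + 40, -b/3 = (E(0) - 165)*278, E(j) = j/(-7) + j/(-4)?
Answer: 365691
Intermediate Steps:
E(j) = -11*j/28 (E(j) = j*(-1/7) + j*(-1/4) = -j/7 - j/4 = -11*j/28)
b = 137610 (b = -3*(-11/28*0 - 165)*278 = -3*(0 - 165)*278 = -(-495)*278 = -3*(-45870) = 137610)
u = 68456 (u = 8 - 4*(134*(-128) + 40) = 8 - 4*(-17152 + 40) = 8 - 4*(-17112) = 8 + 68448 = 68456)
(u + 159625) + b = (68456 + 159625) + 137610 = 228081 + 137610 = 365691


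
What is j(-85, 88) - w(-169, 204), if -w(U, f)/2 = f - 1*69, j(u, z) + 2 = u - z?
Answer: 95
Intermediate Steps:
j(u, z) = -2 + u - z (j(u, z) = -2 + (u - z) = -2 + u - z)
w(U, f) = 138 - 2*f (w(U, f) = -2*(f - 1*69) = -2*(f - 69) = -2*(-69 + f) = 138 - 2*f)
j(-85, 88) - w(-169, 204) = (-2 - 85 - 1*88) - (138 - 2*204) = (-2 - 85 - 88) - (138 - 408) = -175 - 1*(-270) = -175 + 270 = 95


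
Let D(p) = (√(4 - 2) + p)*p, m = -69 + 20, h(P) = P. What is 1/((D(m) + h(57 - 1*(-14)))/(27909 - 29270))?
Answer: -1682196/3052991 - 66689*√2/6105982 ≈ -0.56645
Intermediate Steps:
m = -49
D(p) = p*(p + √2) (D(p) = (√2 + p)*p = (p + √2)*p = p*(p + √2))
1/((D(m) + h(57 - 1*(-14)))/(27909 - 29270)) = 1/((-49*(-49 + √2) + (57 - 1*(-14)))/(27909 - 29270)) = 1/(((2401 - 49*√2) + (57 + 14))/(-1361)) = 1/(((2401 - 49*√2) + 71)*(-1/1361)) = 1/((2472 - 49*√2)*(-1/1361)) = 1/(-2472/1361 + 49*√2/1361)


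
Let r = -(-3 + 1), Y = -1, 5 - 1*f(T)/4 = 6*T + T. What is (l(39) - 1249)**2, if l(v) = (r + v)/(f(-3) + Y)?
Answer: 16539503236/10609 ≈ 1.5590e+6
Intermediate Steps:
f(T) = 20 - 28*T (f(T) = 20 - 4*(6*T + T) = 20 - 28*T)
r = 2 (r = -1*(-2) = 2)
l(v) = 2/103 + v/103 (l(v) = (2 + v)/((20 - 28*(-3)) - 1) = (2 + v)/((20 + 84) - 1) = (2 + v)/(104 - 1) = (2 + v)/103 = (2 + v)*(1/103) = 2/103 + v/103)
(l(39) - 1249)**2 = ((2/103 + (1/103)*39) - 1249)**2 = ((2/103 + 39/103) - 1249)**2 = (41/103 - 1249)**2 = (-128606/103)**2 = 16539503236/10609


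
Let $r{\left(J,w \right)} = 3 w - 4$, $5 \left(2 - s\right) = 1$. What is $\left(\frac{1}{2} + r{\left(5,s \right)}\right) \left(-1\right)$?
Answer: $- \frac{19}{10} \approx -1.9$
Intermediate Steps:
$s = \frac{9}{5}$ ($s = 2 - \frac{1}{5} = \frac{9}{5} \approx 1.8$)
$r{\left(J,w \right)} = -4 + 3 w$
$\left(\frac{1}{2} + r{\left(5,s \right)}\right) \left(-1\right) = \left(\frac{1}{2} + \left(-4 + 3 \cdot \frac{9}{5}\right)\right) \left(-1\right) = \left(\frac{1}{2} + \left(-4 + \frac{27}{5}\right)\right) \left(-1\right) = \left(\frac{1}{2} + \frac{7}{5}\right) \left(-1\right) = \frac{19}{10} \left(-1\right) = - \frac{19}{10}$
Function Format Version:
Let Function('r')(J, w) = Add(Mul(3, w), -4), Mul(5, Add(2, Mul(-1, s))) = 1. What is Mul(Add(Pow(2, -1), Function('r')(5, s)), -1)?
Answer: Rational(-19, 10) ≈ -1.9000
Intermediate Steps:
s = Rational(9, 5) (s = Add(2, Mul(Rational(-1, 5), 1)) = Add(2, Rational(-1, 5)) = Rational(9, 5) ≈ 1.8000)
Function('r')(J, w) = Add(-4, Mul(3, w))
Mul(Add(Pow(2, -1), Function('r')(5, s)), -1) = Mul(Add(Pow(2, -1), Add(-4, Mul(3, Rational(9, 5)))), -1) = Mul(Add(Rational(1, 2), Add(-4, Rational(27, 5))), -1) = Mul(Add(Rational(1, 2), Rational(7, 5)), -1) = Mul(Rational(19, 10), -1) = Rational(-19, 10)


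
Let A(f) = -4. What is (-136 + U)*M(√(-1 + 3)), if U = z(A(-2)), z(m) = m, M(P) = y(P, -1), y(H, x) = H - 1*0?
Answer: -140*√2 ≈ -197.99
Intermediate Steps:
y(H, x) = H (y(H, x) = H + 0 = H)
M(P) = P
U = -4
(-136 + U)*M(√(-1 + 3)) = (-136 - 4)*√(-1 + 3) = -140*√2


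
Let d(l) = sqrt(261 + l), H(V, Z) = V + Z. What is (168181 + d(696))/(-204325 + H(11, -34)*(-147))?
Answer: -168181/200944 - sqrt(957)/200944 ≈ -0.83711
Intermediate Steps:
(168181 + d(696))/(-204325 + H(11, -34)*(-147)) = (168181 + sqrt(261 + 696))/(-204325 + (11 - 34)*(-147)) = (168181 + sqrt(957))/(-204325 - 23*(-147)) = (168181 + sqrt(957))/(-204325 + 3381) = (168181 + sqrt(957))/(-200944) = (168181 + sqrt(957))*(-1/200944) = -168181/200944 - sqrt(957)/200944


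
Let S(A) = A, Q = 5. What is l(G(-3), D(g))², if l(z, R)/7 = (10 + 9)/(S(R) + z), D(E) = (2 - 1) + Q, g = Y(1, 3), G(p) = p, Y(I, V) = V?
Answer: 17689/9 ≈ 1965.4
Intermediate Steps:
g = 3
D(E) = 6 (D(E) = (2 - 1) + 5 = 1 + 5 = 6)
l(z, R) = 133/(R + z) (l(z, R) = 7*((10 + 9)/(R + z)) = 7*(19/(R + z)) = 133/(R + z))
l(G(-3), D(g))² = (133/(6 - 3))² = (133/3)² = 17689/9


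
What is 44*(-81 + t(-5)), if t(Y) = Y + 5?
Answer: -3564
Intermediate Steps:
t(Y) = 5 + Y
44*(-81 + t(-5)) = 44*(-81 + (5 - 5)) = 44*(-81 + 0) = 44*(-81) = -3564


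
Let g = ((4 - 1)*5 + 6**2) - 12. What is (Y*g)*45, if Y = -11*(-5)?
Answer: 96525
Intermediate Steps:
Y = 55
g = 39 (g = (3*5 + 36) - 12 = (15 + 36) - 12 = 51 - 12 = 39)
(Y*g)*45 = (55*39)*45 = 2145*45 = 96525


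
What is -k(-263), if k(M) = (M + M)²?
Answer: -276676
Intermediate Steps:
k(M) = 4*M² (k(M) = (2*M)² = 4*M²)
-k(-263) = -4*(-263)² = -4*69169 = -1*276676 = -276676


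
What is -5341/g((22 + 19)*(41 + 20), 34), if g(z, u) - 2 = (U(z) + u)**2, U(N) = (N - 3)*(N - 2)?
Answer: -5341/38969255711298 ≈ -1.3706e-10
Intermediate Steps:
U(N) = (-3 + N)*(-2 + N)
g(z, u) = 2 + (6 + u + z**2 - 5*z)**2 (g(z, u) = 2 + ((6 + z**2 - 5*z) + u)**2 = 2 + (6 + u + z**2 - 5*z)**2)
-5341/g((22 + 19)*(41 + 20), 34) = -5341/(2 + (6 + 34 + ((22 + 19)*(41 + 20))**2 - 5*(22 + 19)*(41 + 20))**2) = -5341/(2 + (6 + 34 + (41*61)**2 - 205*61)**2) = -5341/(2 + (6 + 34 + 2501**2 - 5*2501)**2) = -5341/(2 + (6 + 34 + 6255001 - 12505)**2) = -5341/(2 + 6242536**2) = -5341/(2 + 38969255711296) = -5341/38969255711298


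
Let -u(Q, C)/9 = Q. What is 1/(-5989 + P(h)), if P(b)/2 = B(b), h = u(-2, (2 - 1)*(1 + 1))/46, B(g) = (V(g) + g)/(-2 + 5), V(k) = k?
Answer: -23/137735 ≈ -0.00016699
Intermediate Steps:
u(Q, C) = -9*Q
B(g) = 2*g/3 (B(g) = (g + g)/(-2 + 5) = (2*g)/3 = (2*g)*(1/3) = 2*g/3)
h = 9/23 (h = -9*(-2)/46 = 18*(1/46) = 9/23 ≈ 0.39130)
P(b) = 4*b/3 (P(b) = 2*(2*b/3) = 4*b/3)
1/(-5989 + P(h)) = 1/(-5989 + (4/3)*(9/23)) = 1/(-5989 + 12/23) = 1/(-137735/23) = -23/137735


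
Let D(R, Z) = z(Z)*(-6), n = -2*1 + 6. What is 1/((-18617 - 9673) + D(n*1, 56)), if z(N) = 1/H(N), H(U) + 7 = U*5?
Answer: -91/2574392 ≈ -3.5348e-5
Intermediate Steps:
n = 4 (n = -2 + 6 = 4)
H(U) = -7 + 5*U (H(U) = -7 + U*5 = -7 + 5*U)
z(N) = 1/(-7 + 5*N)
D(R, Z) = -6/(-7 + 5*Z)
1/((-18617 - 9673) + D(n*1, 56)) = 1/((-18617 - 9673) - 6/(-7 + 5*56)) = 1/(-28290 - 6/(-7 + 280)) = 1/(-28290 - 6/273) = 1/(-28290 - 6*1/273) = 1/(-28290 - 2/91) = 1/(-2574392/91) = -91/2574392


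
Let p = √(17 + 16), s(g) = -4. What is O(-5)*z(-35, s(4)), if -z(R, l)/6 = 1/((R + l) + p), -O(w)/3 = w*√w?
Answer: 15*I*√165/248 + 585*I*√5/248 ≈ 6.0515*I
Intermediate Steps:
O(w) = -3*w^(3/2) (O(w) = -3*w*√w = -3*w^(3/2))
p = √33 ≈ 5.7446
z(R, l) = -6/(R + l + √33) (z(R, l) = -6/((R + l) + √33) = -6/(R + l + √33))
O(-5)*z(-35, s(4)) = (-(-15)*I*√5)*(-6/(-35 - 4 + √33)) = (-(-15)*I*√5)*(-6/(-39 + √33)) = (15*I*√5)*(-6/(-39 + √33)) = -90*I*√5/(-39 + √33)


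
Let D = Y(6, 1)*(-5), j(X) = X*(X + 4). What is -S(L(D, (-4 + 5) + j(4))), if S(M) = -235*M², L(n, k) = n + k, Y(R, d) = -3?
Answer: 541440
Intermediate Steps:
j(X) = X*(4 + X)
D = 15 (D = -3*(-5) = 15)
L(n, k) = k + n
-S(L(D, (-4 + 5) + j(4))) = -(-235)*(((-4 + 5) + 4*(4 + 4)) + 15)² = -(-235)*((1 + 4*8) + 15)² = -(-235)*((1 + 32) + 15)² = -(-235)*(33 + 15)² = -(-235)*48² = -(-235)*2304 = -1*(-541440) = 541440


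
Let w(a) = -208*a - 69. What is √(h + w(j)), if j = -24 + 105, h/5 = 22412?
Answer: √95143 ≈ 308.45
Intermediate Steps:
h = 112060 (h = 5*22412 = 112060)
j = 81
w(a) = -69 - 208*a
√(h + w(j)) = √(112060 + (-69 - 208*81)) = √(112060 + (-69 - 16848)) = √(112060 - 16917) = √95143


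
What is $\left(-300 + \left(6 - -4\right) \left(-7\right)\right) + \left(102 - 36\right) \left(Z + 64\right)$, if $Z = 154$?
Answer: $14018$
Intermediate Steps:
$\left(-300 + \left(6 - -4\right) \left(-7\right)\right) + \left(102 - 36\right) \left(Z + 64\right) = \left(-300 + \left(6 - -4\right) \left(-7\right)\right) + \left(102 - 36\right) \left(154 + 64\right) = \left(-300 + \left(6 + 4\right) \left(-7\right)\right) + 66 \cdot 218 = \left(-300 + 10 \left(-7\right)\right) + 14388 = \left(-300 - 70\right) + 14388 = -370 + 14388 = 14018$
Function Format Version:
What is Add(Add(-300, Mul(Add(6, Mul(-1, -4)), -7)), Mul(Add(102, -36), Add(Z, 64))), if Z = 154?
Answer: 14018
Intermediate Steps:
Add(Add(-300, Mul(Add(6, Mul(-1, -4)), -7)), Mul(Add(102, -36), Add(Z, 64))) = Add(Add(-300, Mul(Add(6, Mul(-1, -4)), -7)), Mul(Add(102, -36), Add(154, 64))) = Add(Add(-300, Mul(Add(6, 4), -7)), Mul(66, 218)) = Add(Add(-300, Mul(10, -7)), 14388) = Add(Add(-300, -70), 14388) = Add(-370, 14388) = 14018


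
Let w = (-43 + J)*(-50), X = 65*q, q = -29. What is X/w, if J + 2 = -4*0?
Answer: -377/450 ≈ -0.83778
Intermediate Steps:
X = -1885 (X = 65*(-29) = -1885)
J = -2 (J = -2 - 4*0 = -2 + 0 = -2)
w = 2250 (w = (-43 - 2)*(-50) = -45*(-50) = 2250)
X/w = -1885/2250 = -1885*1/2250 = -377/450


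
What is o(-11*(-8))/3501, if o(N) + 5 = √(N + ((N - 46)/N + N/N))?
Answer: -5/3501 + √43307/77022 ≈ 0.0012737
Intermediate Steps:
o(N) = -5 + √(1 + N + (-46 + N)/N) (o(N) = -5 + √(N + ((N - 46)/N + N/N)) = -5 + √(N + ((-46 + N)/N + 1)) = -5 + √(N + (1 + (-46 + N)/N)) = -5 + √(1 + N + (-46 + N)/N))
o(-11*(-8))/3501 = (-5 + √(2 - 11*(-8) - 46/((-11*(-8)))))/3501 = (-5 + √(2 + 88 - 46/88))*(1/3501) = (-5 + √(2 + 88 - 46*1/88))*(1/3501) = (-5 + √(2 + 88 - 23/44))*(1/3501) = (-5 + √(3937/44))*(1/3501) = (-5 + √43307/22)*(1/3501) = -5/3501 + √43307/77022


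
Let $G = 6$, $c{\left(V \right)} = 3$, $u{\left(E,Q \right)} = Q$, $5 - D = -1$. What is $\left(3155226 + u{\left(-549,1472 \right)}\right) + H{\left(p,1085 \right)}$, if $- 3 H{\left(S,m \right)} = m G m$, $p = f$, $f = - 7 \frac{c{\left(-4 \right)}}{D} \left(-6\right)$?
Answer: $802248$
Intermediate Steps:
$D = 6$ ($D = 5 - -1 = 5 + 1 = 6$)
$f = 21$ ($f = - 7 \cdot \frac{3}{6} \left(-6\right) = - 7 \cdot 3 \cdot \frac{1}{6} \left(-6\right) = \left(-7\right) \frac{1}{2} \left(-6\right) = \left(- \frac{7}{2}\right) \left(-6\right) = 21$)
$p = 21$
$H{\left(S,m \right)} = - 2 m^{2}$ ($H{\left(S,m \right)} = - \frac{m 6 m}{3} = - \frac{6 m m}{3} = - \frac{6 m^{2}}{3} = - 2 m^{2}$)
$\left(3155226 + u{\left(-549,1472 \right)}\right) + H{\left(p,1085 \right)} = \left(3155226 + 1472\right) - 2 \cdot 1085^{2} = 3156698 - 2354450 = 802248$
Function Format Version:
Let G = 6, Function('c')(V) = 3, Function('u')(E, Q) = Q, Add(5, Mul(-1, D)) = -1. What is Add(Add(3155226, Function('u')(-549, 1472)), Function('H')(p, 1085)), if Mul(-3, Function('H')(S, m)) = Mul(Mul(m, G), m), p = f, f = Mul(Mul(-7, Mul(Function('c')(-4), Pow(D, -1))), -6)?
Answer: 802248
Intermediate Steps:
D = 6 (D = Add(5, Mul(-1, -1)) = Add(5, 1) = 6)
f = 21 (f = Mul(Mul(-7, Mul(3, Pow(6, -1))), -6) = Mul(Mul(-7, Mul(3, Rational(1, 6))), -6) = Mul(Mul(-7, Rational(1, 2)), -6) = Mul(Rational(-7, 2), -6) = 21)
p = 21
Function('H')(S, m) = Mul(-2, Pow(m, 2)) (Function('H')(S, m) = Mul(Rational(-1, 3), Mul(Mul(m, 6), m)) = Mul(Rational(-1, 3), Mul(Mul(6, m), m)) = Mul(Rational(-1, 3), Mul(6, Pow(m, 2))) = Mul(-2, Pow(m, 2)))
Add(Add(3155226, Function('u')(-549, 1472)), Function('H')(p, 1085)) = Add(Add(3155226, 1472), Mul(-2, Pow(1085, 2))) = Add(3156698, Mul(-2, 1177225)) = Add(3156698, -2354450) = 802248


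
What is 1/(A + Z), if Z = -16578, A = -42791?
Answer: -1/59369 ≈ -1.6844e-5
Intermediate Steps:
1/(A + Z) = 1/(-42791 - 16578) = 1/(-59369) = -1/59369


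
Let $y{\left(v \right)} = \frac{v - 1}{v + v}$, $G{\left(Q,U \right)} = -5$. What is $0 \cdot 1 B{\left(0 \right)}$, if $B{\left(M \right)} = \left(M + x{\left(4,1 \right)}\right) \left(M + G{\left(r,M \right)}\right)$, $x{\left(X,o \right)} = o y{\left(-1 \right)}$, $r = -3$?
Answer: $0$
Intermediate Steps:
$y{\left(v \right)} = \frac{-1 + v}{2 v}$
$x{\left(X,o \right)} = o$ ($x{\left(X,o \right)} = o \frac{-1 - 1}{2 \left(-1\right)} = o \frac{1}{2} \left(-1\right) \left(-2\right) = o 1 = o$)
$B{\left(M \right)} = \left(1 + M\right) \left(-5 + M\right)$ ($B{\left(M \right)} = \left(M + 1\right) \left(M - 5\right) = \left(1 + M\right) \left(-5 + M\right)$)
$0 \cdot 1 B{\left(0 \right)} = 0 \cdot 1 \left(-5 + 0^{2} - 0\right) = 0 \left(-5 + 0 + 0\right) = 0 \left(-5\right) = 0$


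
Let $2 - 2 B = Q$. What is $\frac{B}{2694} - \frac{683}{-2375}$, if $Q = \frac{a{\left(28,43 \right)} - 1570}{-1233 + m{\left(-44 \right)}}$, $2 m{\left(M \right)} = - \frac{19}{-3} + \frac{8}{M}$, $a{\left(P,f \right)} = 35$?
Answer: $\frac{2988692947}{10387558875} \approx 0.28772$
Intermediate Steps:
$m{\left(M \right)} = \frac{19}{6} + \frac{4}{M}$ ($m{\left(M \right)} = \frac{- \frac{19}{-3} + \frac{8}{M}}{2} = \frac{\left(-19\right) \left(- \frac{1}{3}\right) + \frac{8}{M}}{2} = \frac{\frac{19}{3} + \frac{8}{M}}{2} = \frac{19}{6} + \frac{4}{M}$)
$Q = \frac{20262}{16235}$ ($Q = \frac{35 - 1570}{-1233 + \left(\frac{19}{6} + \frac{4}{-44}\right)} = - \frac{1535}{-1233 + \left(\frac{19}{6} + 4 \left(- \frac{1}{44}\right)\right)} = - \frac{1535}{-1233 + \left(\frac{19}{6} - \frac{1}{11}\right)} = - \frac{1535}{-1233 + \frac{203}{66}} = - \frac{1535}{- \frac{81175}{66}} = \left(-1535\right) \left(- \frac{66}{81175}\right) = \frac{20262}{16235} \approx 1.248$)
$B = \frac{6104}{16235}$ ($B = 1 - \frac{10131}{16235} = \frac{6104}{16235} \approx 0.37598$)
$\frac{B}{2694} - \frac{683}{-2375} = \frac{6104}{16235 \cdot 2694} - \frac{683}{-2375} = \frac{6104}{16235} \cdot \frac{1}{2694} - - \frac{683}{2375} = \frac{3052}{21868545} + \frac{683}{2375} = \frac{2988692947}{10387558875}$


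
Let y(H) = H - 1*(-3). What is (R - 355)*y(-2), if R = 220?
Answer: -135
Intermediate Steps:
y(H) = 3 + H (y(H) = H + 3 = 3 + H)
(R - 355)*y(-2) = (220 - 355)*(3 - 2) = -135*1 = -135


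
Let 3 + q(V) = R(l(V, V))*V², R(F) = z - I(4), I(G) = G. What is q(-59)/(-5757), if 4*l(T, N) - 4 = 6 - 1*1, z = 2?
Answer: 6965/5757 ≈ 1.2098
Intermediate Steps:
l(T, N) = 9/4 (l(T, N) = 1 + (6 - 1*1)/4 = 1 + (6 - 1)/4 = 1 + (¼)*5 = 1 + 5/4 = 9/4)
R(F) = -2 (R(F) = 2 - 1*4 = 2 - 4 = -2)
q(V) = -3 - 2*V²
q(-59)/(-5757) = (-3 - 2*(-59)²)/(-5757) = (-3 - 2*3481)*(-1/5757) = (-3 - 6962)*(-1/5757) = -6965*(-1/5757) = 6965/5757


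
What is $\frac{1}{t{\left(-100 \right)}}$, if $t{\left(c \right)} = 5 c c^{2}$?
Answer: $- \frac{1}{5000000} \approx -2.0 \cdot 10^{-7}$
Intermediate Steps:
$t{\left(c \right)} = 5 c^{3}$
$\frac{1}{t{\left(-100 \right)}} = \frac{1}{5 \left(-100\right)^{3}} = \frac{1}{5 \left(-1000000\right)} = \frac{1}{-5000000} = - \frac{1}{5000000}$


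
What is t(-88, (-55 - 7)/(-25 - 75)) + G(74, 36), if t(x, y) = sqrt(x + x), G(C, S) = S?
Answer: 36 + 4*I*sqrt(11) ≈ 36.0 + 13.266*I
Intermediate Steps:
t(x, y) = sqrt(2)*sqrt(x) (t(x, y) = sqrt(2*x) = sqrt(2)*sqrt(x))
t(-88, (-55 - 7)/(-25 - 75)) + G(74, 36) = sqrt(2)*sqrt(-88) + 36 = sqrt(2)*(2*I*sqrt(22)) + 36 = 4*I*sqrt(11) + 36 = 36 + 4*I*sqrt(11)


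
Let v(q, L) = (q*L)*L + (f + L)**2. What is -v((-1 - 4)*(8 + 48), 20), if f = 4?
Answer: 111424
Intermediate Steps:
v(q, L) = (4 + L)**2 + q*L**2 (v(q, L) = (q*L)*L + (4 + L)**2 = (L*q)*L + (4 + L)**2 = q*L**2 + (4 + L)**2 = (4 + L)**2 + q*L**2)
-v((-1 - 4)*(8 + 48), 20) = -((4 + 20)**2 + ((-1 - 4)*(8 + 48))*20**2) = -(24**2 - 5*56*400) = -(576 - 280*400) = -(576 - 112000) = -1*(-111424) = 111424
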